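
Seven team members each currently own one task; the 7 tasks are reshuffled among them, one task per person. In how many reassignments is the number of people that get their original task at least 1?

3186

Sum C(7,i)·!(7-i) for i = 1..7:
  i=1: C(7,1)·!6 = 7·265 = 1855
  i=2: C(7,2)·!5 = 21·44 = 924
  i=3: C(7,3)·!4 = 35·9 = 315
  i=4: C(7,4)·!3 = 35·2 = 70
  i=5: C(7,5)·!2 = 21·1 = 21
  i=6: C(7,6)·!1 = 7·0 = 0
  i=7: C(7,7)·!0 = 1·1 = 1
Total = 3186.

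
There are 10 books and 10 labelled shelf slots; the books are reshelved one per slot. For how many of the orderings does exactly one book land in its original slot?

1334960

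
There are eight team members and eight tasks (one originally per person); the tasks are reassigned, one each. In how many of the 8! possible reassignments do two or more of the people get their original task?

10655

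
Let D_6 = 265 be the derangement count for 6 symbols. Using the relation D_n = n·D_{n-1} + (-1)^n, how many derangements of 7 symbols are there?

D_7 = 7·265 - 1 = 1854.

1854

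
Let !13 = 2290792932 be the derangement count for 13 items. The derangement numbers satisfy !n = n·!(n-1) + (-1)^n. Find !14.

!14 = 14·2290792932 + 1 = 32071101049.

32071101049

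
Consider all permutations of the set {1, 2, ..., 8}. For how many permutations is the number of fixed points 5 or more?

Sum C(8,i)·!(8-i) for i = 5..8:
  i=5: C(8,5)·!3 = 56·2 = 112
  i=6: C(8,6)·!2 = 28·1 = 28
  i=7: C(8,7)·!1 = 8·0 = 0
  i=8: C(8,8)·!0 = 1·1 = 1
Total = 141.

141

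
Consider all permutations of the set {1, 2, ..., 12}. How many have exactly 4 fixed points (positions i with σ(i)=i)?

7342335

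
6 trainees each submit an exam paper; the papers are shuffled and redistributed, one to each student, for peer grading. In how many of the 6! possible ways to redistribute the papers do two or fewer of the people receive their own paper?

# with exactly i fixed is C(6,i)·!(6-i); sum over i=0..2:
  i=0: C(6,0)·!6 = 1·265 = 265
  i=1: C(6,1)·!5 = 6·44 = 264
  i=2: C(6,2)·!4 = 15·9 = 135
Total = 664.

664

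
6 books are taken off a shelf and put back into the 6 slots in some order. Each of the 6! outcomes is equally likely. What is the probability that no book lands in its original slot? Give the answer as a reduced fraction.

53/144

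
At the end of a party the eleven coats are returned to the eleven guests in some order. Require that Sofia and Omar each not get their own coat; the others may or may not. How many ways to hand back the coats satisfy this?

33022080

Let A_j be the event that the j-th constrained one is fixed. By inclusion-exclusion over the 2 events:
Σ_{j=0}^{2} (-1)^j C(2,j)(11-j)!
= C(2,0)·11! - C(2,1)·10! + C(2,2)·9!
= 39916800 - 7257600 + 362880
= 33022080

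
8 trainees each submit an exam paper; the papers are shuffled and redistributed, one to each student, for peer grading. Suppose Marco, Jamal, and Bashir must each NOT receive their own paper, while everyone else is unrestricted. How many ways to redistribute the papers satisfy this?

Inclusion-exclusion on the 3 forbidden self-matches:
Σ_{j=0}^{3} (-1)^j C(3,j)(8-j)!
= C(3,0)·8! - C(3,1)·7! + C(3,2)·6! - C(3,3)·5!
= 40320 - 15120 + 2160 - 120
= 27240

27240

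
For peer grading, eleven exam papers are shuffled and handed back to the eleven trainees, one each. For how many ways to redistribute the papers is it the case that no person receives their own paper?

The number of derangements of 11 is !11 = Σ_{k=0}^{11} (-1)^k·11!/k!
= 11! - 11!/1! + 11!/2! - 11!/3! + 11!/4! - 11!/5! + 11!/6! - 11!/7! + 11!/8! - 11!/9! + 11!/10! - 11!/11!
= 39916800 - 39916800 + 19958400 - 6652800 + 1663200 - 332640 + 55440 - 7920 + 990 - 110 + 11 - 1
= 14684570

14684570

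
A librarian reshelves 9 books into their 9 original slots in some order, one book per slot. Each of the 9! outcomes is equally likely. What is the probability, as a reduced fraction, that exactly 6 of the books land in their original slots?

Favorable outcomes: C(9,6)·!3 = 84·2 = 168.
Total outcomes: 9! = 362880.
Probability = 168/362880 = 1/2160.

1/2160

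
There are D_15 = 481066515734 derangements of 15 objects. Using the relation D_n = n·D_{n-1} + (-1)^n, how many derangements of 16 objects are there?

D_16 = 16·481066515734 + 1 = 7697064251745.

7697064251745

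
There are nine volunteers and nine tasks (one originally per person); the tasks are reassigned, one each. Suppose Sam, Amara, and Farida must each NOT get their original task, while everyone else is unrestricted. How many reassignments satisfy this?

256320

Let A_j be the event that the j-th constrained one is fixed. By inclusion-exclusion over the 3 events:
Σ_{j=0}^{3} (-1)^j C(3,j)(9-j)!
= C(3,0)·9! - C(3,1)·8! + C(3,2)·7! - C(3,3)·6!
= 362880 - 120960 + 15120 - 720
= 256320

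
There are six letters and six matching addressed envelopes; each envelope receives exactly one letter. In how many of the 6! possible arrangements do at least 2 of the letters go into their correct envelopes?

# with exactly i fixed is C(6,i)·!(6-i); sum over i=2..6:
  i=2: C(6,2)·!4 = 15·9 = 135
  i=3: C(6,3)·!3 = 20·2 = 40
  i=4: C(6,4)·!2 = 15·1 = 15
  i=5: C(6,5)·!1 = 6·0 = 0
  i=6: C(6,6)·!0 = 1·1 = 1
Total = 191.

191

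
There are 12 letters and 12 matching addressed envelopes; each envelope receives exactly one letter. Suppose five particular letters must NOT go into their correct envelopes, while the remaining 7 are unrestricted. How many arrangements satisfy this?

312273360

Let A_j be the event that the j-th constrained one is fixed. By inclusion-exclusion over the 5 events:
Σ_{j=0}^{5} (-1)^j C(5,j)(12-j)!
= C(5,0)·12! - C(5,1)·11! + C(5,2)·10! - C(5,3)·9! + C(5,4)·8! - C(5,5)·7!
= 479001600 - 199584000 + 36288000 - 3628800 + 201600 - 5040
= 312273360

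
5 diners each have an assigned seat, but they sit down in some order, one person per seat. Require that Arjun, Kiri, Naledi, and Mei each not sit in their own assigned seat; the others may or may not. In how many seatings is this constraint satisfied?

53

Let A_j be the event that the j-th constrained one is fixed. By inclusion-exclusion over the 4 events:
Σ_{j=0}^{4} (-1)^j C(4,j)(5-j)!
= C(4,0)·5! - C(4,1)·4! + C(4,2)·3! - C(4,3)·2! + C(4,4)·1!
= 120 - 96 + 36 - 8 + 1
= 53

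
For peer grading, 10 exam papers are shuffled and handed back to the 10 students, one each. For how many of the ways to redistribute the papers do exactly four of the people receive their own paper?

55650

Pick the 4 fixed positions: C(10,4) = 210 ways.
The other 6 form a derangement: !6 = 265.
Total: 210 × 265 = 55650.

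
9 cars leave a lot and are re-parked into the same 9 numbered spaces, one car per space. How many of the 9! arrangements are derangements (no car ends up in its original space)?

By inclusion-exclusion, !9 = Σ (-1)^k · 9!/k! for k=0..9
= 9! - 9!/1! + 9!/2! - 9!/3! + 9!/4! - 9!/5! + 9!/6! - 9!/7! + 9!/8! - 9!/9!
= 362880 - 362880 + 181440 - 60480 + 15120 - 3024 + 504 - 72 + 9 - 1
= 133496

133496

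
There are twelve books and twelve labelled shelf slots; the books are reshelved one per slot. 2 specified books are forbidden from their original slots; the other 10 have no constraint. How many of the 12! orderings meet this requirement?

Let A_j be the event that the j-th constrained one is fixed. By inclusion-exclusion over the 2 events:
Σ_{j=0}^{2} (-1)^j C(2,j)(12-j)!
= C(2,0)·12! - C(2,1)·11! + C(2,2)·10!
= 479001600 - 79833600 + 3628800
= 402796800

402796800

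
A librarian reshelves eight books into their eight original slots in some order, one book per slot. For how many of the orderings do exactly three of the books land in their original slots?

Choose which 3 of the 8 are fixed: C(8,3) = 56.
The remaining 5 must be deranged: !5 = 44.
Total: 56 × 44 = 2464.

2464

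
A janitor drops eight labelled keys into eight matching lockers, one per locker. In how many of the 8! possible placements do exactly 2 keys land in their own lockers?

7420

Pick the 2 fixed positions: C(8,2) = 28 ways.
The remaining 6 must be deranged: !6 = 265.
Total: 28 × 265 = 7420.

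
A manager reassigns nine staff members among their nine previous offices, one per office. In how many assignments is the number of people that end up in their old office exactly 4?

Choose which 4 of the 9 are fixed: C(9,4) = 126.
The other 5 form a derangement: !5 = 44.
Total: 126 × 44 = 5544.

5544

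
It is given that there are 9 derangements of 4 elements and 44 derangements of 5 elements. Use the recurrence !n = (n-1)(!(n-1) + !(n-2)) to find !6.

!6 = (6-1)·(!5 + !4) = 5·(44 + 9) = 5·53 = 265.

265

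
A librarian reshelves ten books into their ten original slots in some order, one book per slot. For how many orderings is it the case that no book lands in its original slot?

1334961

The number of derangements of 10 is !10 = Σ_{k=0}^{10} (-1)^k·10!/k!
= 10! - 10!/1! + 10!/2! - 10!/3! + 10!/4! - 10!/5! + 10!/6! - 10!/7! + 10!/8! - 10!/9! + 10!/10!
= 3628800 - 3628800 + 1814400 - 604800 + 151200 - 30240 + 5040 - 720 + 90 - 10 + 1
= 1334961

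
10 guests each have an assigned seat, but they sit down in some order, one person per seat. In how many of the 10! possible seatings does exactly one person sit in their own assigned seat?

1334960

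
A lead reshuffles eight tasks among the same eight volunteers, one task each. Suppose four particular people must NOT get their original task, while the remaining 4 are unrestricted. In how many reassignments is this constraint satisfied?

Let A_j be the event that the j-th constrained one is fixed. By inclusion-exclusion over the 4 events:
Σ_{j=0}^{4} (-1)^j C(4,j)(8-j)!
= C(4,0)·8! - C(4,1)·7! + C(4,2)·6! - C(4,3)·5! + C(4,4)·4!
= 40320 - 20160 + 4320 - 480 + 24
= 24024

24024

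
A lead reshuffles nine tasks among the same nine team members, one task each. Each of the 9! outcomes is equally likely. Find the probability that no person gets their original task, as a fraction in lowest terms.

16687/45360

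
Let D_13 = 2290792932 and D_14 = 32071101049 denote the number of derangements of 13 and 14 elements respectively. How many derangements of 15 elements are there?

D_15 = (15-1)·(D_14 + D_13) = 14·(32071101049 + 2290792932) = 14·34361893981 = 481066515734.

481066515734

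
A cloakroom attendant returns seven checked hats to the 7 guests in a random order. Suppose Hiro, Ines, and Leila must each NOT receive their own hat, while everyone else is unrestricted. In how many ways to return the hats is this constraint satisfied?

Let A_j be the event that the j-th constrained one is fixed. By inclusion-exclusion over the 3 events:
Σ_{j=0}^{3} (-1)^j C(3,j)(7-j)!
= C(3,0)·7! - C(3,1)·6! + C(3,2)·5! - C(3,3)·4!
= 5040 - 2160 + 360 - 24
= 3216

3216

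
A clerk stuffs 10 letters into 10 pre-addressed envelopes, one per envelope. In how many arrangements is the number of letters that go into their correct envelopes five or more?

13264

Sum C(10,i)·!(10-i) for i = 5..10:
  i=5: C(10,5)·!5 = 252·44 = 11088
  i=6: C(10,6)·!4 = 210·9 = 1890
  i=7: C(10,7)·!3 = 120·2 = 240
  i=8: C(10,8)·!2 = 45·1 = 45
  i=9: C(10,9)·!1 = 10·0 = 0
  i=10: C(10,10)·!0 = 1·1 = 1
Total = 13264.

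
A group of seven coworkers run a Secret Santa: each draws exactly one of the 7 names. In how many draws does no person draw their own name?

1854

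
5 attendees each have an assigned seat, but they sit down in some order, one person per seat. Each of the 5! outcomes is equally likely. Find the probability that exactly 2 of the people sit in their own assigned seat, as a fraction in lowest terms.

1/6

Favorable outcomes: C(5,2)·!3 = 10·2 = 20.
Total outcomes: 5! = 120.
Probability = 20/120 = 1/6.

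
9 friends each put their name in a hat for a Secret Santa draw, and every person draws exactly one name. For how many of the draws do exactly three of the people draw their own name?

22260

Choose which 3 of the 9 are fixed: C(9,3) = 84.
The remaining 6 must be deranged: !6 = 265.
Total: 84 × 265 = 22260.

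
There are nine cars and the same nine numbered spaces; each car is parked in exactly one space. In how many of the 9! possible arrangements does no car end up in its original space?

!9 is the nearest integer to 9!/e.
9! = 362880, and 362880/e ≈ 133496.09, so !9 = 133496.

133496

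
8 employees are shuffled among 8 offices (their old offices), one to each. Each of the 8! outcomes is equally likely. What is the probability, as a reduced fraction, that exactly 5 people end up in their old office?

Favorable outcomes: C(8,5)·!3 = 56·2 = 112.
Total outcomes: 8! = 40320.
Probability = 112/40320 = 1/360.

1/360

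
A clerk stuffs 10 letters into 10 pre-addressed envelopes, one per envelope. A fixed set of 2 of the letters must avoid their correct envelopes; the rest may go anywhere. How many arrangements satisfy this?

Inclusion-exclusion on the 2 forbidden self-matches:
Σ_{j=0}^{2} (-1)^j C(2,j)(10-j)!
= C(2,0)·10! - C(2,1)·9! + C(2,2)·8!
= 3628800 - 725760 + 40320
= 2943360

2943360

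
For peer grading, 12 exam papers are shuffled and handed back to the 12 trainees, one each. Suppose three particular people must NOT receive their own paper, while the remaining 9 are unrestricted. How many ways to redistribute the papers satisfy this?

Inclusion-exclusion on the 3 forbidden self-matches:
Σ_{j=0}^{3} (-1)^j C(3,j)(12-j)!
= C(3,0)·12! - C(3,1)·11! + C(3,2)·10! - C(3,3)·9!
= 479001600 - 119750400 + 10886400 - 362880
= 369774720

369774720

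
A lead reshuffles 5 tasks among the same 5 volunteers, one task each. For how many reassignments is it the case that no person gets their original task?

The subfactorial !5 = [5!/e] (nearest integer).
5! = 120, and 120/e ≈ 44.15, so !5 = 44.

44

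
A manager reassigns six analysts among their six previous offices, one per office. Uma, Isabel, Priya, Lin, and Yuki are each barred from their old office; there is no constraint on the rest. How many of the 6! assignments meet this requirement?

Let A_j be the event that the j-th constrained one is fixed. By inclusion-exclusion over the 5 events:
Σ_{j=0}^{5} (-1)^j C(5,j)(6-j)!
= C(5,0)·6! - C(5,1)·5! + C(5,2)·4! - C(5,3)·3! + C(5,4)·2! - C(5,5)·1!
= 720 - 600 + 240 - 60 + 10 - 1
= 309

309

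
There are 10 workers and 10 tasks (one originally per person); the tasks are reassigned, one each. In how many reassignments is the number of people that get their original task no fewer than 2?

958879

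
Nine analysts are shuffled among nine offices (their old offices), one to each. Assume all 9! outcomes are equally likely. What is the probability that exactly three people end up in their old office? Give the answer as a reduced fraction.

53/864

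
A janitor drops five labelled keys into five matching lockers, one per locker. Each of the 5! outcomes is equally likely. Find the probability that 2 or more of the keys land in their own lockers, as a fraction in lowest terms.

Favorable outcomes: Σ_{i≥2} C(5,i)·!(5-i) = 10·2 + 10·1 + 5·0 + 1·1 = 31.
Total outcomes: 5! = 120.
Probability = 31/120 = 31/120.

31/120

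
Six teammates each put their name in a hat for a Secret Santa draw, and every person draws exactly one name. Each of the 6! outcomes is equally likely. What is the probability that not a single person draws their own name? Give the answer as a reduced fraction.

Favorable outcomes: !6 = 265.
Total outcomes: 6! = 720.
Probability = 265/720 = 53/144.

53/144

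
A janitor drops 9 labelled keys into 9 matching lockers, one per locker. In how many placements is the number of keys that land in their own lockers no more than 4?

# with exactly i fixed is C(9,i)·!(9-i); sum over i=0..4:
  i=0: C(9,0)·!9 = 1·133496 = 133496
  i=1: C(9,1)·!8 = 9·14833 = 133497
  i=2: C(9,2)·!7 = 36·1854 = 66744
  i=3: C(9,3)·!6 = 84·265 = 22260
  i=4: C(9,4)·!5 = 126·44 = 5544
Total = 361541.

361541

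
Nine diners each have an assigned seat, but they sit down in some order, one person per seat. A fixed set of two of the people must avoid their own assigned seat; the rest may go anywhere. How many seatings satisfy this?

Inclusion-exclusion on the 2 forbidden self-matches:
Σ_{j=0}^{2} (-1)^j C(2,j)(9-j)!
= C(2,0)·9! - C(2,1)·8! + C(2,2)·7!
= 362880 - 80640 + 5040
= 287280

287280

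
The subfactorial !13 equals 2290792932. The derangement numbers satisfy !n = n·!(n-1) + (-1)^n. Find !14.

!14 = 14·2290792932 + 1 = 32071101049.

32071101049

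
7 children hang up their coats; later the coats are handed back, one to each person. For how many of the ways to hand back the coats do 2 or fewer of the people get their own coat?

4633

# with exactly i fixed is C(7,i)·!(7-i); sum over i=0..2:
  i=0: C(7,0)·!7 = 1·1854 = 1854
  i=1: C(7,1)·!6 = 7·265 = 1855
  i=2: C(7,2)·!5 = 21·44 = 924
Total = 4633.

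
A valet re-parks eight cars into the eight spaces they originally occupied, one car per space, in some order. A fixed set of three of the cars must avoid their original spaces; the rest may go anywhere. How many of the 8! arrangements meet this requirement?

Let A_j be the event that the j-th constrained one is fixed. By inclusion-exclusion over the 3 events:
Σ_{j=0}^{3} (-1)^j C(3,j)(8-j)!
= C(3,0)·8! - C(3,1)·7! + C(3,2)·6! - C(3,3)·5!
= 40320 - 15120 + 2160 - 120
= 27240

27240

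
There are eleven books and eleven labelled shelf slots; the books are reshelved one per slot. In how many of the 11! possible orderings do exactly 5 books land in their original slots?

122430

Choose which 5 of the 11 are fixed: C(11,5) = 462.
The other 6 form a derangement: !6 = 265.
Total: 462 × 265 = 122430.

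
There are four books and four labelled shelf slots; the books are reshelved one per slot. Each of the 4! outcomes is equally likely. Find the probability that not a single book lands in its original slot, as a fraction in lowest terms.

Favorable outcomes: !4 = 9.
Total outcomes: 4! = 24.
Probability = 9/24 = 3/8.

3/8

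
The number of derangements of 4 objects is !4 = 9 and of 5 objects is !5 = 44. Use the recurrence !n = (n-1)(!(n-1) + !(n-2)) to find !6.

265

!6 = (6-1)·(!5 + !4) = 5·(44 + 9) = 5·53 = 265.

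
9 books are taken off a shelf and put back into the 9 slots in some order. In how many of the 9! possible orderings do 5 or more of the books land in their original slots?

1339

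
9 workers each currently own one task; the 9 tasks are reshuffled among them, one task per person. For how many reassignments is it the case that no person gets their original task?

133496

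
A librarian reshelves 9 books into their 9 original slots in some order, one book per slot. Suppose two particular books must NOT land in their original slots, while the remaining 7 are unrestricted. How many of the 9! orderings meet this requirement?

287280

Inclusion-exclusion on the 2 forbidden self-matches:
Σ_{j=0}^{2} (-1)^j C(2,j)(9-j)!
= C(2,0)·9! - C(2,1)·8! + C(2,2)·7!
= 362880 - 80640 + 5040
= 287280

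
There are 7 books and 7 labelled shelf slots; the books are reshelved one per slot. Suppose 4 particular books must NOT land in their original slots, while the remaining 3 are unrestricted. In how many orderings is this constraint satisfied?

2790

Let A_j be the event that the j-th constrained one is fixed. By inclusion-exclusion over the 4 events:
Σ_{j=0}^{4} (-1)^j C(4,j)(7-j)!
= C(4,0)·7! - C(4,1)·6! + C(4,2)·5! - C(4,3)·4! + C(4,4)·3!
= 5040 - 2880 + 720 - 96 + 6
= 2790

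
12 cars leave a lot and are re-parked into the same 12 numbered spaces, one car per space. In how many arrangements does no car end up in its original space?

176214841

!12 is the nearest integer to 12!/e.
12! = 479001600, and 479001600/e ≈ 176214840.93, so !12 = 176214841.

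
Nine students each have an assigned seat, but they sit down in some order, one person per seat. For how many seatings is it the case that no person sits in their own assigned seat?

133496

Use !n = n·!(n-1) + (-1)^n.
!9 = 9·14833 - 1 = 133496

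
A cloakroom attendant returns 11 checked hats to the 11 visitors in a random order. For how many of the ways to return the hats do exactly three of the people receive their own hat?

Pick the 3 fixed positions: C(11,3) = 165 ways.
The other 8 form a derangement: !8 = 14833.
Total: 165 × 14833 = 2447445.

2447445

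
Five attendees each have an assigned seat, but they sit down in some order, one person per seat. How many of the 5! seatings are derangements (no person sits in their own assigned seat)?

Use !n = n·!(n-1) + (-1)^n.
!5 = 5·9 - 1 = 44

44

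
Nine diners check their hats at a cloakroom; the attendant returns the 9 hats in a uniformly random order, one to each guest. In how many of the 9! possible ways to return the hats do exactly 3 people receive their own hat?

22260

Choose which 3 of the 9 are fixed: C(9,3) = 84.
The remaining 6 must be deranged: !6 = 265.
Total: 84 × 265 = 22260.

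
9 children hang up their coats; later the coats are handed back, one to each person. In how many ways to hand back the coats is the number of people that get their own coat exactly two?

Pick the 2 fixed positions: C(9,2) = 36 ways.
The remaining 7 must be deranged: !7 = 1854.
Total: 36 × 1854 = 66744.

66744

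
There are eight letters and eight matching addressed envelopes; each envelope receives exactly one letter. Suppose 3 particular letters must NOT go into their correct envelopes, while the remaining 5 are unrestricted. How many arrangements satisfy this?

Let A_j be the event that the j-th constrained one is fixed. By inclusion-exclusion over the 3 events:
Σ_{j=0}^{3} (-1)^j C(3,j)(8-j)!
= C(3,0)·8! - C(3,1)·7! + C(3,2)·6! - C(3,3)·5!
= 40320 - 15120 + 2160 - 120
= 27240

27240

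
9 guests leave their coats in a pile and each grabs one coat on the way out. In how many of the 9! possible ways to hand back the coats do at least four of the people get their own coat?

6883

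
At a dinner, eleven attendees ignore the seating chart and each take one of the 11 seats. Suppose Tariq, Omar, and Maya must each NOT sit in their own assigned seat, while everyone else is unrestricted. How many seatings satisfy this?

30078720

Let A_j be the event that the j-th constrained one is fixed. By inclusion-exclusion over the 3 events:
Σ_{j=0}^{3} (-1)^j C(3,j)(11-j)!
= C(3,0)·11! - C(3,1)·10! + C(3,2)·9! - C(3,3)·8!
= 39916800 - 10886400 + 1088640 - 40320
= 30078720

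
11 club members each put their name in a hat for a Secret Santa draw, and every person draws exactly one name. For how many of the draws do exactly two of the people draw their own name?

7342280

Pick the 2 fixed positions: C(11,2) = 55 ways.
The remaining 9 must be deranged: !9 = 133496.
Total: 55 × 133496 = 7342280.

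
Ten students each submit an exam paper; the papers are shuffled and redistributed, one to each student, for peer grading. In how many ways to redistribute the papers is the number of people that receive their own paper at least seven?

# with exactly i fixed is C(10,i)·!(10-i); sum over i=7..10:
  i=7: C(10,7)·!3 = 120·2 = 240
  i=8: C(10,8)·!2 = 45·1 = 45
  i=9: C(10,9)·!1 = 10·0 = 0
  i=10: C(10,10)·!0 = 1·1 = 1
Total = 286.

286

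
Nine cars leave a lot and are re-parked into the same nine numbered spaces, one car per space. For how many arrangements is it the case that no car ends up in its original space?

133496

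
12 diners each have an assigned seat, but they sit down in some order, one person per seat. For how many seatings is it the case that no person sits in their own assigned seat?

By inclusion-exclusion, !12 = Σ (-1)^k · 12!/k! for k=0..12
= 12! - 12!/1! + 12!/2! - 12!/3! + 12!/4! - 12!/5! + 12!/6! - 12!/7! + 12!/8! - 12!/9! + 12!/10! - 12!/11! + 12!/12!
= 479001600 - 479001600 + 239500800 - 79833600 + 19958400 - 3991680 + 665280 - 95040 + 11880 - 1320 + 132 - 12 + 1
= 176214841

176214841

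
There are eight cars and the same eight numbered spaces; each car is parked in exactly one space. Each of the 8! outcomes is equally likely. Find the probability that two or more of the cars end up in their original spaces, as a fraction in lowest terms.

Favorable outcomes: Σ_{i≥2} C(8,i)·!(8-i) = 28·265 + 56·44 + 70·9 + 56·2 + 28·1 + 8·0 + 1·1 = 10655.
Total outcomes: 8! = 40320.
Probability = 10655/40320 = 2131/8064.

2131/8064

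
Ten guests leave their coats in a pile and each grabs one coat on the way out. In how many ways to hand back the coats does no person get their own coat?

1334961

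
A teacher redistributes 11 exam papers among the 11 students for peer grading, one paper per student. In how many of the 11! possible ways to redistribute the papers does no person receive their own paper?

!11 is the nearest integer to 11!/e.
11! = 39916800, and 39916800/e ≈ 14684570.08, so !11 = 14684570.

14684570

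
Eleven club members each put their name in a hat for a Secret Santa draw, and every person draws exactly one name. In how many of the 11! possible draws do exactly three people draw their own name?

2447445

Choose which 3 of the 11 are fixed: C(11,3) = 165.
The remaining 8 must be deranged: !8 = 14833.
Total: 165 × 14833 = 2447445.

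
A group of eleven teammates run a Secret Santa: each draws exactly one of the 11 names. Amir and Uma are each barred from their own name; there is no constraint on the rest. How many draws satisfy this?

33022080

Inclusion-exclusion on the 2 forbidden self-matches:
Σ_{j=0}^{2} (-1)^j C(2,j)(11-j)!
= C(2,0)·11! - C(2,1)·10! + C(2,2)·9!
= 39916800 - 7257600 + 362880
= 33022080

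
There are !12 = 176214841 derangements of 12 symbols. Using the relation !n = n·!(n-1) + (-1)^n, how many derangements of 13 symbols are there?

!13 = 13·176214841 - 1 = 2290792932.

2290792932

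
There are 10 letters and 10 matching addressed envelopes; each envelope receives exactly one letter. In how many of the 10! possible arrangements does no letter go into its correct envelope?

1334961

The number of derangements of 10 is !10 = Σ_{k=0}^{10} (-1)^k·10!/k!
= 10! - 10!/1! + 10!/2! - 10!/3! + 10!/4! - 10!/5! + 10!/6! - 10!/7! + 10!/8! - 10!/9! + 10!/10!
= 3628800 - 3628800 + 1814400 - 604800 + 151200 - 30240 + 5040 - 720 + 90 - 10 + 1
= 1334961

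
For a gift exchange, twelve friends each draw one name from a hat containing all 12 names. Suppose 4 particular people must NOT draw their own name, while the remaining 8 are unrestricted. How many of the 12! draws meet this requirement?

339696000

Let A_j be the event that the j-th constrained one is fixed. By inclusion-exclusion over the 4 events:
Σ_{j=0}^{4} (-1)^j C(4,j)(12-j)!
= C(4,0)·12! - C(4,1)·11! + C(4,2)·10! - C(4,3)·9! + C(4,4)·8!
= 479001600 - 159667200 + 21772800 - 1451520 + 40320
= 339696000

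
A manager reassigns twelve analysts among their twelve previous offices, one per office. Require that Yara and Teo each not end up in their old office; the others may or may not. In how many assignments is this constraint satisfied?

402796800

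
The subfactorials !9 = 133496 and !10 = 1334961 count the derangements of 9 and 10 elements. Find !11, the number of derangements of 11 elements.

14684570

!11 = (11-1)·(!10 + !9) = 10·(1334961 + 133496) = 10·1468457 = 14684570.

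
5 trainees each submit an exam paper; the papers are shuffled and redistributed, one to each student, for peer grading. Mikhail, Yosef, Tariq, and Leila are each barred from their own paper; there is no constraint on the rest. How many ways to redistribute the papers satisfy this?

Let A_j be the event that the j-th constrained one is fixed. By inclusion-exclusion over the 4 events:
Σ_{j=0}^{4} (-1)^j C(4,j)(5-j)!
= C(4,0)·5! - C(4,1)·4! + C(4,2)·3! - C(4,3)·2! + C(4,4)·1!
= 120 - 96 + 36 - 8 + 1
= 53

53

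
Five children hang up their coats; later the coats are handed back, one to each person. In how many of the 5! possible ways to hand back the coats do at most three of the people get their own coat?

# with exactly i fixed is C(5,i)·!(5-i); sum over i=0..3:
  i=0: C(5,0)·!5 = 1·44 = 44
  i=1: C(5,1)·!4 = 5·9 = 45
  i=2: C(5,2)·!3 = 10·2 = 20
  i=3: C(5,3)·!2 = 10·1 = 10
Total = 119.

119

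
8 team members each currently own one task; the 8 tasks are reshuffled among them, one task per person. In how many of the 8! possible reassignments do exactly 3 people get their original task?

Pick the 3 fixed positions: C(8,3) = 56 ways.
The other 5 form a derangement: !5 = 44.
Total: 56 × 44 = 2464.

2464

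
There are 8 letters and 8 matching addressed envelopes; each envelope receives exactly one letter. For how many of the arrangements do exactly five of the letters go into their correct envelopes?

Pick the 5 fixed positions: C(8,5) = 56 ways.
The remaining 3 must be deranged: !3 = 2.
Total: 56 × 2 = 112.

112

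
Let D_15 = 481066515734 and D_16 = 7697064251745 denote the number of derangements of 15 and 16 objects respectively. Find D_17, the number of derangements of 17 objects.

D_17 = (17-1)·(D_16 + D_15) = 16·(7697064251745 + 481066515734) = 16·8178130767479 = 130850092279664.

130850092279664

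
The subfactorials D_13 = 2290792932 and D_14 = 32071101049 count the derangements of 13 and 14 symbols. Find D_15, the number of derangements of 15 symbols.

481066515734

D_15 = (15-1)·(D_14 + D_13) = 14·(32071101049 + 2290792932) = 14·34361893981 = 481066515734.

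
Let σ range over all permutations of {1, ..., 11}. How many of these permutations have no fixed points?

14684570

By inclusion-exclusion, !11 = Σ (-1)^k · 11!/k! for k=0..11
= 11! - 11!/1! + 11!/2! - 11!/3! + 11!/4! - 11!/5! + 11!/6! - 11!/7! + 11!/8! - 11!/9! + 11!/10! - 11!/11!
= 39916800 - 39916800 + 19958400 - 6652800 + 1663200 - 332640 + 55440 - 7920 + 990 - 110 + 11 - 1
= 14684570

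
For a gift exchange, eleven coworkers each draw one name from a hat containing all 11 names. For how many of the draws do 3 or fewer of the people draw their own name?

Sum C(11,i)·!(11-i) for i = 0..3:
  i=0: C(11,0)·!11 = 1·14684570 = 14684570
  i=1: C(11,1)·!10 = 11·1334961 = 14684571
  i=2: C(11,2)·!9 = 55·133496 = 7342280
  i=3: C(11,3)·!8 = 165·14833 = 2447445
Total = 39158866.

39158866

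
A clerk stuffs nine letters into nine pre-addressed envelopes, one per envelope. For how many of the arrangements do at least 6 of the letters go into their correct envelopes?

205

# with exactly i fixed is C(9,i)·!(9-i); sum over i=6..9:
  i=6: C(9,6)·!3 = 84·2 = 168
  i=7: C(9,7)·!2 = 36·1 = 36
  i=8: C(9,8)·!1 = 9·0 = 0
  i=9: C(9,9)·!0 = 1·1 = 1
Total = 205.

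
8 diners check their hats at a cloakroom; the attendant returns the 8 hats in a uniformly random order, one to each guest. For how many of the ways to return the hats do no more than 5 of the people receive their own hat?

40291

Sum C(8,i)·!(8-i) for i = 0..5:
  i=0: C(8,0)·!8 = 1·14833 = 14833
  i=1: C(8,1)·!7 = 8·1854 = 14832
  i=2: C(8,2)·!6 = 28·265 = 7420
  i=3: C(8,3)·!5 = 56·44 = 2464
  i=4: C(8,4)·!4 = 70·9 = 630
  i=5: C(8,5)·!3 = 56·2 = 112
Total = 40291.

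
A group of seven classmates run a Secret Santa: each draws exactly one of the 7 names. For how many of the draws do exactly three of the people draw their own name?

315

Choose which 3 of the 7 are fixed: C(7,3) = 35.
The other 4 form a derangement: !4 = 9.
Total: 35 × 9 = 315.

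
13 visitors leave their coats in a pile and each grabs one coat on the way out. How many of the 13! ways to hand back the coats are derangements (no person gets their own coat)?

2290792932

Use !n = (n-1)(!(n-1) + !(n-2)).
!13 = 12·(176214841 + 14684570) = 12·190899411 = 2290792932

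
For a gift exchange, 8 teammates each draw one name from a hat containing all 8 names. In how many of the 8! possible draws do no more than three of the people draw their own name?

39549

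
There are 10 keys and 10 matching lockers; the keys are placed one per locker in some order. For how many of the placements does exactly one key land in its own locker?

Choose which one of the 10 is fixed: C(10,1) = 10.
The other 9 form a derangement: !9 = 133496.
Total: 10 × 133496 = 1334960.

1334960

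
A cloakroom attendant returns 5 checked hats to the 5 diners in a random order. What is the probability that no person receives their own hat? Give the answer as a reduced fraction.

11/30

Favorable outcomes: !5 = 44.
Total outcomes: 5! = 120.
Probability = 44/120 = 11/30.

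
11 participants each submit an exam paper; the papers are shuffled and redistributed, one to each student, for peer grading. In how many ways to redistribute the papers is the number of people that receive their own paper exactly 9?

55

Choose which 9 of the 11 are fixed: C(11,9) = 55.
The remaining 2 must be deranged: !2 = 1.
Total: 55 × 1 = 55.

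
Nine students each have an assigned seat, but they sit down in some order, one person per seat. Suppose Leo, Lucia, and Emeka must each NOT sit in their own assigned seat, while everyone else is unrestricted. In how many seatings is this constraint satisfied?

Inclusion-exclusion on the 3 forbidden self-matches:
Σ_{j=0}^{3} (-1)^j C(3,j)(9-j)!
= C(3,0)·9! - C(3,1)·8! + C(3,2)·7! - C(3,3)·6!
= 362880 - 120960 + 15120 - 720
= 256320

256320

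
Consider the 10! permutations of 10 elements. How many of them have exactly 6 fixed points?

1890

Pick the 6 fixed positions: C(10,6) = 210 ways.
The other 4 form a derangement: !4 = 9.
Total: 210 × 9 = 1890.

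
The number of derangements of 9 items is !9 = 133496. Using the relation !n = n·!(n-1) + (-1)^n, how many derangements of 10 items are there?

!10 = 10·133496 + 1 = 1334961.

1334961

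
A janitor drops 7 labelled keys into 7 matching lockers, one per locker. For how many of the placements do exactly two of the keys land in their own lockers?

924

Choose which 2 of the 7 are fixed: C(7,2) = 21.
The other 5 form a derangement: !5 = 44.
Total: 21 × 44 = 924.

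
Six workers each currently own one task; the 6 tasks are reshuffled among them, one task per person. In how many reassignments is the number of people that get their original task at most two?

664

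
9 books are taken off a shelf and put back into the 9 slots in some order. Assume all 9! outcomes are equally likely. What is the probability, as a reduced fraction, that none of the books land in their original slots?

16687/45360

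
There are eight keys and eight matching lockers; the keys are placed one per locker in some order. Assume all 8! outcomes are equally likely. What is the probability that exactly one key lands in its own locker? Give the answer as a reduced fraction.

103/280

Favorable outcomes: C(8,1)·!7 = 8·1854 = 14832.
Total outcomes: 8! = 40320.
Probability = 14832/40320 = 103/280.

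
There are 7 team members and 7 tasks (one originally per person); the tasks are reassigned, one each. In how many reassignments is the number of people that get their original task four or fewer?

5018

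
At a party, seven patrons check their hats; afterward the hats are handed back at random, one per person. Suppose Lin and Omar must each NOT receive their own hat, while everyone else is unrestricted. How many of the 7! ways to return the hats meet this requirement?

Inclusion-exclusion on the 2 forbidden self-matches:
Σ_{j=0}^{2} (-1)^j C(2,j)(7-j)!
= C(2,0)·7! - C(2,1)·6! + C(2,2)·5!
= 5040 - 1440 + 120
= 3720

3720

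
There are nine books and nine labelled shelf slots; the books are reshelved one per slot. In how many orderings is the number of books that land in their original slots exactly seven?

36

Pick the 7 fixed positions: C(9,7) = 36 ways.
The remaining 2 must be deranged: !2 = 1.
Total: 36 × 1 = 36.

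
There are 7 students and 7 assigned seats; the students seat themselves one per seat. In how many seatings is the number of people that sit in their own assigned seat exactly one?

1855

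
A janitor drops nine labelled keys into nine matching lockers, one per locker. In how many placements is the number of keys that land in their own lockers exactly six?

168

Choose which 6 of the 9 are fixed: C(9,6) = 84.
The other 3 form a derangement: !3 = 2.
Total: 84 × 2 = 168.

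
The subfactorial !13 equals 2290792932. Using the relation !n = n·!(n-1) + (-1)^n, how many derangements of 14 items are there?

32071101049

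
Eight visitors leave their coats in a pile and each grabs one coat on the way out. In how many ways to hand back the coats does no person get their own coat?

14833

By inclusion-exclusion, !8 = Σ (-1)^k · 8!/k! for k=0..8
= 8! - 8!/1! + 8!/2! - 8!/3! + 8!/4! - 8!/5! + 8!/6! - 8!/7! + 8!/8!
= 40320 - 40320 + 20160 - 6720 + 1680 - 336 + 56 - 8 + 1
= 14833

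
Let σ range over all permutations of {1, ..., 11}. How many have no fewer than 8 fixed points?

Sum C(11,i)·!(11-i) for i = 8..11:
  i=8: C(11,8)·!3 = 165·2 = 330
  i=9: C(11,9)·!2 = 55·1 = 55
  i=10: C(11,10)·!1 = 11·0 = 0
  i=11: C(11,11)·!0 = 1·1 = 1
Total = 386.

386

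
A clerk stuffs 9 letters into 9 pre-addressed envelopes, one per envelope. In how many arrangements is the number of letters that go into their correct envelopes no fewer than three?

29143

Sum C(9,i)·!(9-i) for i = 3..9:
  i=3: C(9,3)·!6 = 84·265 = 22260
  i=4: C(9,4)·!5 = 126·44 = 5544
  i=5: C(9,5)·!4 = 126·9 = 1134
  i=6: C(9,6)·!3 = 84·2 = 168
  i=7: C(9,7)·!2 = 36·1 = 36
  i=8: C(9,8)·!1 = 9·0 = 0
  i=9: C(9,9)·!0 = 1·1 = 1
Total = 29143.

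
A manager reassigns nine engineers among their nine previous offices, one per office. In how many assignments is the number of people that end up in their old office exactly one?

133497

Pick the single fixed position: C(9,1) = 9 ways.
The remaining 8 must be deranged: !8 = 14833.
Total: 9 × 14833 = 133497.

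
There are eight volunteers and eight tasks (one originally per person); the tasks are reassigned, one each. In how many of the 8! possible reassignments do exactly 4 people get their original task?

630

Choose which 4 of the 8 are fixed: C(8,4) = 70.
The other 4 form a derangement: !4 = 9.
Total: 70 × 9 = 630.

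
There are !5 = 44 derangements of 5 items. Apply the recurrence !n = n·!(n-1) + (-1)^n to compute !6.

265

!6 = 6·44 + 1 = 265.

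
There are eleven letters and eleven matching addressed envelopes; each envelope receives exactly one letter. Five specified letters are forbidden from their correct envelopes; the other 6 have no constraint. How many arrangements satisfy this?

25022880

Inclusion-exclusion on the 5 forbidden self-matches:
Σ_{j=0}^{5} (-1)^j C(5,j)(11-j)!
= C(5,0)·11! - C(5,1)·10! + C(5,2)·9! - C(5,3)·8! + C(5,4)·7! - C(5,5)·6!
= 39916800 - 18144000 + 3628800 - 403200 + 25200 - 720
= 25022880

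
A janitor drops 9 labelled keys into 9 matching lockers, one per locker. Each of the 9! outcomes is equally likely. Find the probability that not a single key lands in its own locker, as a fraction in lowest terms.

16687/45360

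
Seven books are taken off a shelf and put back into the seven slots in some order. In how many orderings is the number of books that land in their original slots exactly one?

Pick the single fixed position: C(7,1) = 7 ways.
The other 6 form a derangement: !6 = 265.
Total: 7 × 265 = 1855.

1855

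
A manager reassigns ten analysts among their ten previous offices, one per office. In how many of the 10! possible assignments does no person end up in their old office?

By inclusion-exclusion, !10 = Σ (-1)^k · 10!/k! for k=0..10
= 10! - 10!/1! + 10!/2! - 10!/3! + 10!/4! - 10!/5! + 10!/6! - 10!/7! + 10!/8! - 10!/9! + 10!/10!
= 3628800 - 3628800 + 1814400 - 604800 + 151200 - 30240 + 5040 - 720 + 90 - 10 + 1
= 1334961

1334961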